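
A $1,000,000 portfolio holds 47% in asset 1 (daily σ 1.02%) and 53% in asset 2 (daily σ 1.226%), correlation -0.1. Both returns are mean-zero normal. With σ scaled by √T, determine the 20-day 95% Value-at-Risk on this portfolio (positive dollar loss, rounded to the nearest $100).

σ_p = √(0.47²·1.02² + 0.53²·1.226² + 2·-0.1·0.47·0.53·1.02·1.226) = 0.768%.
σ_{20d} = 0.768% × √20 = 3.435%.
z(95%) = 1.645.
VaR = 1.645 × 3.435% = 5.651%; on $1,000,000 that is $56,510.

$56,500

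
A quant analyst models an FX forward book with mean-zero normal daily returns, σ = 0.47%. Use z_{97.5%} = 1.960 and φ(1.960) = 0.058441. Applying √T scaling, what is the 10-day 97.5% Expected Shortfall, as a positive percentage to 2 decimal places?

σ_{10d} = 0.47% × √10 = 1.486%.
ES multiplier = φ(z)/(1−α) = 0.058441/0.025 = 2.338.
ES = 1.486% × 2.338 = 3.474%.

3.47%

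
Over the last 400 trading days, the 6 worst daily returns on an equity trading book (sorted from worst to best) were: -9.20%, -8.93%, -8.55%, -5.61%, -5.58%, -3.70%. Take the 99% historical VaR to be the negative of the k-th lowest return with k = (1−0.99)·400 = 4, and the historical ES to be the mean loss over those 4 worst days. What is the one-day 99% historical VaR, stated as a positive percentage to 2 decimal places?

5.61%

k = 4; the 4th lowest return is -5.61%, so VaR = 5.61%.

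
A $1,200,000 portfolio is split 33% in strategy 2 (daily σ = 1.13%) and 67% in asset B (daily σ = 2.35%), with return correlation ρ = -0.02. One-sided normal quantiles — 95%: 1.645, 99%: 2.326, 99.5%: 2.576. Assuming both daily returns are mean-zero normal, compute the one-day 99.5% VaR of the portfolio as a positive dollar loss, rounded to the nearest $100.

σ_p² = 0.33²·1.13² + 0.67²·2.35² + 2·-0.02·0.33·0.67·1.13·2.35 = 2.5946 (%²).
σ_p = √2.5946 = 1.611%.
VaR = 2.576 × 1.611% = 4.150%; on $1,200,000 that is $49,800.

$49,800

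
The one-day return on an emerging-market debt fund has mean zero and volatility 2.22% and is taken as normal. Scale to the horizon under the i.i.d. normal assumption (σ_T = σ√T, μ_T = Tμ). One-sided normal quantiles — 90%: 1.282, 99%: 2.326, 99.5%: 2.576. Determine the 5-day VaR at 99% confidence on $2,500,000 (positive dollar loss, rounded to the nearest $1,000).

σ_{5d} = 2.22% × √5 = 4.964%.
VaR = 2.326 × 4.964% = 11.546%.
On $2,500,000: 0.11546 × $2,500,000 = $288,650.

$289,000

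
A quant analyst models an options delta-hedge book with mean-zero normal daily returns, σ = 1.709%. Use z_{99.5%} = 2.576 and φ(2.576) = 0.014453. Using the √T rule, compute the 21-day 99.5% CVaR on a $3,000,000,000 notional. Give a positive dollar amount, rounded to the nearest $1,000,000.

$679,000,000

σ_{21d} = 1.709% × √21 = 7.832%.
ES multiplier = φ(z)/(1−α) = 0.014453/0.005 = 2.891.
ES = 7.832% × 2.891 = 22.642%; on $3,000,000,000: $679,260,000.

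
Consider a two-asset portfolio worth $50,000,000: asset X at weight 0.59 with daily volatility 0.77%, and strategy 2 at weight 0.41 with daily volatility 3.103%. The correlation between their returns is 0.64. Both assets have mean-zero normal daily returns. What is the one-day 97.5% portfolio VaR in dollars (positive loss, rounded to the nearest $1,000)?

$1,569,000

σ_p² = 0.59²·0.77² + 0.41²·3.103² + 2·0.64·0.59·0.41·0.77·3.103 = 2.5648 (%²).
σ_p = √2.5648 = 1.601%.
At 97.5%, z = 1.960.
VaR = 1.960 × 1.601% = 3.138%; on $50,000,000 that is $1,569,000.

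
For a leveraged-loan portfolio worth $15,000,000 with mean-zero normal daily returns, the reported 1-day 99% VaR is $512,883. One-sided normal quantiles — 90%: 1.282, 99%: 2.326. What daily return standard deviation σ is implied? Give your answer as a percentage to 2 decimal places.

1.47%

VaR as a fraction: $512,883 / $15,000,000 = 3.419%.
σ = VaR / z = 3.419% / 2.326 = 1.470%.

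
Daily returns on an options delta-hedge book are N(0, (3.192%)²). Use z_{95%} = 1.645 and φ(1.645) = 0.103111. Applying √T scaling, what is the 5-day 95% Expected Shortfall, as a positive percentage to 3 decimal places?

14.719%

σ_{5d} = 3.192% × √5 = 7.138%.
ES multiplier = φ(z)/(1−α) = 0.103111/0.05 = 2.062.
ES = 7.138% × 2.062 = 14.719%.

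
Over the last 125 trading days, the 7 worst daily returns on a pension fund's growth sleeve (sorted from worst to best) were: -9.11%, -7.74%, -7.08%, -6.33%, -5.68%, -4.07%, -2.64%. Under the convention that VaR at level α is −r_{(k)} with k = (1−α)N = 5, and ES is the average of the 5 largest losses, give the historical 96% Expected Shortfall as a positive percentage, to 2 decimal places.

7.19%

The 5 worst returns sum to -35.94%.
ES = −(-35.94%) / 5 = 7.188% ≈ 7.19%.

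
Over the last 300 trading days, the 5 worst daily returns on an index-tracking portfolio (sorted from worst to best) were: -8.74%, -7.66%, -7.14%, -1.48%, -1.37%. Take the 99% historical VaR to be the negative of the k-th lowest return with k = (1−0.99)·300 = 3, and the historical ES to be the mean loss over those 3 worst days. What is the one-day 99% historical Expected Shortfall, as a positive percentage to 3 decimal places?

The 3 worst returns sum to -23.54%.
ES = −(-23.54%) / 3 = 7.8466…% ≈ 7.847%.

7.847%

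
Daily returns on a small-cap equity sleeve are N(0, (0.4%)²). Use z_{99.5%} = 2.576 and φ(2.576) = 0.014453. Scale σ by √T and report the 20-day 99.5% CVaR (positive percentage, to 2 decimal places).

σ_{20d} = 0.4% × √20 = 1.789%.
ES multiplier = φ(z)/(1−α) = 0.014453/0.005 = 2.891.
ES = 1.789% × 2.891 = 5.172%.

5.17%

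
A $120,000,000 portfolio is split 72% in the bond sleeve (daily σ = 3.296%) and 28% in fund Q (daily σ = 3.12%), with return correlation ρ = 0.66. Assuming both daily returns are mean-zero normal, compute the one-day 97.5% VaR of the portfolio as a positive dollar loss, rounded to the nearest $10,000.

$7,110,000

σ_p² = 0.72²·3.296² + 0.28²·3.12² + 2·0.66·0.72·0.28·3.296·3.12 = 9.1314 (%²).
σ_p = √9.1314 = 3.022%.
At 97.5%, z = 1.960.
VaR = 1.960 × 3.022% = 5.923%; on $120,000,000 that is $7,107,600.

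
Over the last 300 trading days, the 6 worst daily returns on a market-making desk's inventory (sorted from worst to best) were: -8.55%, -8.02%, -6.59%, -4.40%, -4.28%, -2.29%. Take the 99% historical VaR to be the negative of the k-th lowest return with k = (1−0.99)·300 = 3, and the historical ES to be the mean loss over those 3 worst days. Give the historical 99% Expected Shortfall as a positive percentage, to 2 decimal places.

The 3 worst returns sum to -23.16%.
ES = −(-23.16%) / 3 = 7.72%.

7.72%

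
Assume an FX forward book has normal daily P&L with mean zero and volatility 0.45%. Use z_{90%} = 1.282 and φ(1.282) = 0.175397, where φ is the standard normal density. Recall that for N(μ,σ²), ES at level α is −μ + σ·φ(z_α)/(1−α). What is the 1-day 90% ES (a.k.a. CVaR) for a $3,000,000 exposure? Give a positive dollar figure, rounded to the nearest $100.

$23,700

Tail multiplier: φ(z)/(1−α) = 0.175397 / 0.1 = 1.754.
ES = 0.45% × 1.754 = 0.789%.
On $3,000,000: 0.00789 × $3,000,000 = $23,670.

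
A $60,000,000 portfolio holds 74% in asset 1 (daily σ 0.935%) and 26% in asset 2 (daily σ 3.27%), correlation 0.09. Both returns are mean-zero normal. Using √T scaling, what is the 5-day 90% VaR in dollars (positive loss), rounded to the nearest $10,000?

σ_p = √(0.74²·0.935² + 0.26²·3.27² + 2·0.09·0.74·0.26·0.935·3.27) = 1.143%.
σ_{5d} = 1.143% × √5 = 2.556%.
z(90%) = 1.282.
VaR = 1.282 × 2.556% = 3.277%; on $60,000,000 that is $1,966,200.

$1,970,000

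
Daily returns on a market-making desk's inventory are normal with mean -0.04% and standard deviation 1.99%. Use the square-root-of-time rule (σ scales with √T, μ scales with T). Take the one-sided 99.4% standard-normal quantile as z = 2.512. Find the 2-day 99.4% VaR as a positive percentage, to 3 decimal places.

7.149%

σ_{2d} = 1.99% × √2 = 2.814%; μ_{2d} = 2 × -0.04% = -0.080%.
VaR = −(-0.080%) + 2.512 × 2.814% = 7.149%.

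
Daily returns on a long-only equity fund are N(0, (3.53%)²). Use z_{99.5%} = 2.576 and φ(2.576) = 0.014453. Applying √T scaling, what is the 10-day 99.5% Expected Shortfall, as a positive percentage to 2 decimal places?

32.27%

σ_{10d} = 3.53% × √10 = 11.163%.
ES multiplier = φ(z)/(1−α) = 0.014453/0.005 = 2.891.
ES = 11.163% × 2.891 = 32.272%.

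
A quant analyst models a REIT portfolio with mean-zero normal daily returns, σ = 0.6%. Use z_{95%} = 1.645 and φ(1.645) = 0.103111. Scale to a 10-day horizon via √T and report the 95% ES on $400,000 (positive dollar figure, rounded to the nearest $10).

$15,650

σ_{10d} = 0.6% × √10 = 1.897%.
ES multiplier = φ(z)/(1−α) = 0.103111/0.05 = 2.062.
ES = 1.897% × 2.062 = 3.912%; on $400,000: $15,648.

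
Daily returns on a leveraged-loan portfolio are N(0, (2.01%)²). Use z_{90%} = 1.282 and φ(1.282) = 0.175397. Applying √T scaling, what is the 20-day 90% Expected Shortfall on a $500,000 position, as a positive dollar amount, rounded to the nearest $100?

$78,800

σ_{20d} = 2.01% × √20 = 8.989%.
ES multiplier = φ(z)/(1−α) = 0.175397/0.1 = 1.754.
ES = 8.989% × 1.754 = 15.767%; on $500,000: $78,835.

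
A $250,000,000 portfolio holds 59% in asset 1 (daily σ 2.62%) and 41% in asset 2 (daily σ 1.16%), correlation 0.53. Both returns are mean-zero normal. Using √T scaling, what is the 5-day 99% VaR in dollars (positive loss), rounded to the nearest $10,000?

σ_p = √(0.59²·2.62² + 0.41²·1.16² + 2·0.53·0.59·0.41·2.62·1.16) = 1.843%.
σ_{5d} = 1.843% × √5 = 4.121%.
z(99%) = 2.326.
VaR = 2.326 × 4.121% = 9.585%; on $250,000,000 that is $23,962,500.

$23,960,000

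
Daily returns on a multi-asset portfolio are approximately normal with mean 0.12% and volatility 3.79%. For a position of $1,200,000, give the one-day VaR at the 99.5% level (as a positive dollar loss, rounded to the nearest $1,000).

At 99.5% one-sided, z = 2.576.
VaR = −μ + z·σ = −(0.12%) + 2.576 × 3.79% = 9.643%.
On $1,200,000: 0.09643 × $1,200,000 = $115,716.

$116,000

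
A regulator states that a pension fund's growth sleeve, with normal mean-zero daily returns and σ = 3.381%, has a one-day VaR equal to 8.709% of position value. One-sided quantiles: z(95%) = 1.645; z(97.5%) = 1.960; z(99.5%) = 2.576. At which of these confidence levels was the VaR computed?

99.5%

Implied z = VaR/σ = 8.709 / 3.381 = 2.576.
This matches z(99.5%) = 2.576.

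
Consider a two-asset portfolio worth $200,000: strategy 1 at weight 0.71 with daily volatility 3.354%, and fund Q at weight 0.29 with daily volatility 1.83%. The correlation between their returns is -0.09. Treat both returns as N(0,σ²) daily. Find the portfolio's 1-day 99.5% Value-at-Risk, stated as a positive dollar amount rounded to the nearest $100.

$12,300

σ_p² = 0.71²·3.354² + 0.29²·1.83² + 2·-0.09·0.71·0.29·3.354·1.83 = 5.7249 (%²).
σ_p = √5.7249 = 2.393%.
At 99.5%, z = 2.576.
VaR = 2.576 × 2.393% = 6.164%; on $200,000 that is $12,328.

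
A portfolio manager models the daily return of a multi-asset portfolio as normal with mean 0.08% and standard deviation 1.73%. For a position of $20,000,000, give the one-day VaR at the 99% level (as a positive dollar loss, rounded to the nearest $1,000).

At 99% one-sided, z = 2.326.
VaR = −μ + z·σ = −(0.08%) + 2.326 × 1.73% = 3.944%.
On $20,000,000: 0.03944 × $20,000,000 = $788,800.

$789,000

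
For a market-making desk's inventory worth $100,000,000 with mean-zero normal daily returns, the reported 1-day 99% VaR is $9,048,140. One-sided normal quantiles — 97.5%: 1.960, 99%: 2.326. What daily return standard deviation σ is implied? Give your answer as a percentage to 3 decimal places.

3.890%

VaR as a fraction: $9,048,140 / $100,000,000 = 9.048%.
σ = VaR / z = 9.048% / 2.326 = 3.890%.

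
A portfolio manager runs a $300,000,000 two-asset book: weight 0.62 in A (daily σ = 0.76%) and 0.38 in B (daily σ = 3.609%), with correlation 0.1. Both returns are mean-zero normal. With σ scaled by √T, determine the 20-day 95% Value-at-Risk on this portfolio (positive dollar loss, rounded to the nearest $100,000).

σ_p = √(0.62²·0.76² + 0.38²·3.609² + 2·0.1·0.62·0.38·0.76·3.609) = 1.494%.
σ_{20d} = 1.494% × √20 = 6.681%.
z(95%) = 1.645.
VaR = 1.645 × 6.681% = 10.990%; on $300,000,000 that is $32,970,000.

$33,000,000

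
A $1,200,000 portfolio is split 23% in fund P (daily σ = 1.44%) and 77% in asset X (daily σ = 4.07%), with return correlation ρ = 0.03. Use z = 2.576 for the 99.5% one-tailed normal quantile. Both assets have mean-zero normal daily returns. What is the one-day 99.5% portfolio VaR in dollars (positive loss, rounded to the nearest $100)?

$97,700

σ_p² = 0.23²·1.44² + 0.77²·4.07² + 2·0.03·0.23·0.77·1.44·4.07 = 9.9933 (%²).
σ_p = √9.9933 = 3.161%.
VaR = 2.576 × 3.161% = 8.143%; on $1,200,000 that is $97,716.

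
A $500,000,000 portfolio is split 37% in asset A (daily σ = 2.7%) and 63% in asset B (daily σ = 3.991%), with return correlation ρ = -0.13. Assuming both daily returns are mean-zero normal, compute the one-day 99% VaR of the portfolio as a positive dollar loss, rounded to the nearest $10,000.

$30,030,000

σ_p² = 0.37²·2.7² + 0.63²·3.991² + 2·-0.13·0.37·0.63·2.7·3.991 = 6.6668 (%²).
σ_p = √6.6668 = 2.582%.
At 99%, z = 2.326.
VaR = 2.326 × 2.582% = 6.006%; on $500,000,000 that is $30,030,000.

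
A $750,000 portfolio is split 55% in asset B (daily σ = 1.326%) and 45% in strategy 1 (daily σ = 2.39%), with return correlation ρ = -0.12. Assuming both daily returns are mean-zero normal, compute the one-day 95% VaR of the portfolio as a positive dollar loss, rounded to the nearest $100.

σ_p² = 0.55²·1.326² + 0.45²·2.39² + 2·-0.12·0.55·0.45·1.326·2.39 = 1.5003 (%²).
σ_p = √1.5003 = 1.225%.
At 95%, z = 1.645.
VaR = 1.645 × 1.225% = 2.015%; on $750,000 that is $15,113.

$15,100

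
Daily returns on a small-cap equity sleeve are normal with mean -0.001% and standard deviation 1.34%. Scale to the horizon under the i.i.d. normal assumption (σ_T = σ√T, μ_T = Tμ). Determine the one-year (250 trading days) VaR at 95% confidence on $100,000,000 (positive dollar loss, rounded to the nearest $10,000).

$35,100,000

At 95%, z = 1.645.
σ_{250d} = 1.34% × √250 = 21.187%; μ_{250d} = 250 × -0.001% = -0.250%.
VaR = −(-0.250%) + 1.645 × 21.187% = 35.103%.
On $100,000,000: 0.35103 × $100,000,000 = $35,103,000.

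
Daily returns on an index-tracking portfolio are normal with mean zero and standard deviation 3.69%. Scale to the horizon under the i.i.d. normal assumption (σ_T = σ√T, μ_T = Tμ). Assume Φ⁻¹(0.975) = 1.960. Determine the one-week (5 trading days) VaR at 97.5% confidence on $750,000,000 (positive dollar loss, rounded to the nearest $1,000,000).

$121,000,000

σ_{5d} = 3.69% × √5 = 8.251%.
VaR = 1.960 × 8.251% = 16.172%.
On $750,000,000: 0.16172 × $750,000,000 = $121,290,000.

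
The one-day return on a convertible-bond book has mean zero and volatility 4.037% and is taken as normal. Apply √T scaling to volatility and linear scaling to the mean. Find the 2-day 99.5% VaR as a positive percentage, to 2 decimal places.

At 99.5%, z = 2.576.
σ_{2d} = 4.037% × √2 = 5.709%.
VaR = 2.576 × 5.709% = 14.706%.

14.71%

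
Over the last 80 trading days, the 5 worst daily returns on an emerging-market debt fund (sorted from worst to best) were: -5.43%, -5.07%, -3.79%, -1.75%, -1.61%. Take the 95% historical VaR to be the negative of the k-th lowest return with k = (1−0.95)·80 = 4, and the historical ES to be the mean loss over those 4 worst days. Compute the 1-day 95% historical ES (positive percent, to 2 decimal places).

4.01%

The 4 worst returns sum to -16.04%.
ES = −(-16.04%) / 4 = 4.01%.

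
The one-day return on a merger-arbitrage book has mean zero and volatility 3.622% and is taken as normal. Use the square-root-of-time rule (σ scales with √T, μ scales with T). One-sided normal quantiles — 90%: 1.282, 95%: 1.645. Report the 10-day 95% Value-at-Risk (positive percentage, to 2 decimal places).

18.84%

σ_{10d} = 3.622% × √10 = 11.454%.
VaR = 1.645 × 11.454% = 18.842%.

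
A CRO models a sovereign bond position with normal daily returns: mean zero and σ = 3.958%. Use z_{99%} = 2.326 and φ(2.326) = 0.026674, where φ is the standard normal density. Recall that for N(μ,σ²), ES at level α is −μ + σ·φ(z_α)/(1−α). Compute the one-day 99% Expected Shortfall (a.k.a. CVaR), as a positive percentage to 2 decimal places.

10.56%

Tail multiplier: φ(z)/(1−α) = 0.026674 / 0.01 = 2.667.
ES = 3.958% × 2.667 = 10.556%.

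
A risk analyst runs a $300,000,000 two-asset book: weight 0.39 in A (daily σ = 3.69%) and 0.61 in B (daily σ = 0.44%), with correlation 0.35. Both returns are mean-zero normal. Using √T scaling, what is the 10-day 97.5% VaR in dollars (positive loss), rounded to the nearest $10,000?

σ_p = √(0.39²·3.69² + 0.61²·0.44² + 2·0.35·0.39·0.61·3.69·0.44) = 1.554%.
σ_{10d} = 1.554% × √10 = 4.914%.
z(97.5%) = 1.960.
VaR = 1.960 × 4.914% = 9.631%; on $300,000,000 that is $28,893,000.

$28,890,000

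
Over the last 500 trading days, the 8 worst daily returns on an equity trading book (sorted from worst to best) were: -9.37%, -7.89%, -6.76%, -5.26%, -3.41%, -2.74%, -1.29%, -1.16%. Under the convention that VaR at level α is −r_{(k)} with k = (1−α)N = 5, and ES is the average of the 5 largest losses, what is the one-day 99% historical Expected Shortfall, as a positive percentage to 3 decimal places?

The 5 worst returns sum to -32.69%.
ES = −(-32.69%) / 5 = 6.538%.

6.538%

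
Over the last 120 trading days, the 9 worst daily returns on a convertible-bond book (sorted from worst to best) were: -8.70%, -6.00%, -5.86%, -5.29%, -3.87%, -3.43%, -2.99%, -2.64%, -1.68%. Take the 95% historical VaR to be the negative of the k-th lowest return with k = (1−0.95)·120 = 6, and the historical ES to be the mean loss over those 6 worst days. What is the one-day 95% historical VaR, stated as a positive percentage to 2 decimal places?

k = 6; the 6th lowest return is -3.43%, so VaR = 3.43%.

3.43%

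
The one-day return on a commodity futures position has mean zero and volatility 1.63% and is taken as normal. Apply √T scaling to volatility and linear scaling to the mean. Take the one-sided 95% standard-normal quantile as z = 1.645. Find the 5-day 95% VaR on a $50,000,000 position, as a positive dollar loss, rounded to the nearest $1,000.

$2,998,000

σ_{5d} = 1.63% × √5 = 3.645%.
VaR = 1.645 × 3.645% = 5.996%.
On $50,000,000: 0.05996 × $50,000,000 = $2,998,000.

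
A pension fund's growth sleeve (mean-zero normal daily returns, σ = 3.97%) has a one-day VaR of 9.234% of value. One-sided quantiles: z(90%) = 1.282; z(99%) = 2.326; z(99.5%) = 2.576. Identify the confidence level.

Implied z = VaR/σ = 9.234 / 3.97 = 2.326.
This matches z(99%) = 2.326.

99%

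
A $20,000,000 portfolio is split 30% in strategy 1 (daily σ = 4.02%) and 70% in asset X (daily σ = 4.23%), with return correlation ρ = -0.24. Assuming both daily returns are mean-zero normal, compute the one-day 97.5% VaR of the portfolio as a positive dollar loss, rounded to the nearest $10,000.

$1,140,000

σ_p² = 0.3²·4.02² + 0.7²·4.23² + 2·-0.24·0.3·0.7·4.02·4.23 = 8.5079 (%²).
σ_p = √8.5079 = 2.917%.
At 97.5%, z = 1.960.
VaR = 1.960 × 2.917% = 5.717%; on $20,000,000 that is $1,143,400.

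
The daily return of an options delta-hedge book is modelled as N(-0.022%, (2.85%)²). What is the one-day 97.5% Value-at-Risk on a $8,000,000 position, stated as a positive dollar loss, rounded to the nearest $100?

$448,600

At 97.5% one-sided, z = 1.960.
VaR = −μ + z·σ = −(-0.022%) + 1.960 × 2.85% = 5.608%.
On $8,000,000: 0.05608 × $8,000,000 = $448,640.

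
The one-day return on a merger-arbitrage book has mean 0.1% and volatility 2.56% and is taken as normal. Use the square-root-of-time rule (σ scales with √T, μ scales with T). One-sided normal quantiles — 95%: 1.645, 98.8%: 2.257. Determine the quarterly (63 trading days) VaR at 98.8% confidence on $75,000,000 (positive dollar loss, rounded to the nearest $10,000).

σ_{63d} = 2.56% × √63 = 20.319%; μ_{63d} = 63 × 0.1% = 6.300%.
VaR = −(6.300%) + 2.257 × 20.319% = 39.560%.
On $75,000,000: 0.39560 × $75,000,000 = $29,670,000.

$29,670,000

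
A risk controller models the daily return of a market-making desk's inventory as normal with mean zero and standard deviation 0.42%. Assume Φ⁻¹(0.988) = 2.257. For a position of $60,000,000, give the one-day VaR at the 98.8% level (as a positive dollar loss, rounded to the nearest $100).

$568,800

VaR = z·σ = 2.257 × 0.42% = 0.948%.
On $60,000,000: 0.00948 × $60,000,000 = $568,800.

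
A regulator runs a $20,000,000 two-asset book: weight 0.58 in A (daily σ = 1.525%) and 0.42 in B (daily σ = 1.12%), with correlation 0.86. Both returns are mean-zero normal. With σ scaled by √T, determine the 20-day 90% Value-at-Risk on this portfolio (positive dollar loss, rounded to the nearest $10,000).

σ_p = √(0.58²·1.525² + 0.42²·1.12² + 2·0.86·0.58·0.42·1.525·1.12) = 1.311%.
σ_{20d} = 1.311% × √20 = 5.863%.
z(90%) = 1.282.
VaR = 1.282 × 5.863% = 7.516%; on $20,000,000 that is $1,503,200.

$1,500,000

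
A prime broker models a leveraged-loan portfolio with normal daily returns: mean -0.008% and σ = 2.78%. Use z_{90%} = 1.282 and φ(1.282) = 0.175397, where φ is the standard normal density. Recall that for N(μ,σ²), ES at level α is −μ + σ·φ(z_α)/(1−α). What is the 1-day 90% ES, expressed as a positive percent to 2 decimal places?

4.88%

Tail multiplier: φ(z)/(1−α) = 0.175397 / 0.1 = 1.754.
ES = −(-0.008%) + 2.78% × 1.754 = 4.884%.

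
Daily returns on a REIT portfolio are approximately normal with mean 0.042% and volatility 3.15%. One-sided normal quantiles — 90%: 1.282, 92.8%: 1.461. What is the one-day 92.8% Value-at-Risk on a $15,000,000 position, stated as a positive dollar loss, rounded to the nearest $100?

$684,000

VaR = −μ + z·σ = −(0.042%) + 1.461 × 3.15% = 4.560%.
On $15,000,000: 0.04560 × $15,000,000 = $684,000.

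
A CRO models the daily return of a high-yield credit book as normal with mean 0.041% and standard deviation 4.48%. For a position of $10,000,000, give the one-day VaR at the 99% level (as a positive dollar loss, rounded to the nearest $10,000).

At 99% one-sided, z = 2.326.
VaR = −μ + z·σ = −(0.041%) + 2.326 × 4.48% = 10.379%.
On $10,000,000: 0.10379 × $10,000,000 = $1,037,900.

$1,040,000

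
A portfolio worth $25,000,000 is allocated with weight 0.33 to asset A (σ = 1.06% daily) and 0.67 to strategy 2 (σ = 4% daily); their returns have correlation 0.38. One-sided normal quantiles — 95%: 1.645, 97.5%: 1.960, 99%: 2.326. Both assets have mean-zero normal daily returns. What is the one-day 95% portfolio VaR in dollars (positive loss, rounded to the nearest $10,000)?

$1,160,000

σ_p² = 0.33²·1.06² + 0.67²·4² + 2·0.38·0.33·0.67·1.06·4 = 8.0172 (%²).
σ_p = √8.0172 = 2.831%.
VaR = 1.645 × 2.831% = 4.657%; on $25,000,000 that is $1,164,250.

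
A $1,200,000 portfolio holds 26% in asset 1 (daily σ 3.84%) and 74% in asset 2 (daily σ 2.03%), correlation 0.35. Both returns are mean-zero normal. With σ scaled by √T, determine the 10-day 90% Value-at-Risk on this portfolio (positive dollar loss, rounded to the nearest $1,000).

$101,000

σ_p = √(0.26²·3.84² + 0.74²·2.03² + 2·0.35·0.26·0.74·3.84·2.03) = 2.074%.
σ_{10d} = 2.074% × √10 = 6.559%.
z(90%) = 1.282.
VaR = 1.282 × 6.559% = 8.409%; on $1,200,000 that is $100,908.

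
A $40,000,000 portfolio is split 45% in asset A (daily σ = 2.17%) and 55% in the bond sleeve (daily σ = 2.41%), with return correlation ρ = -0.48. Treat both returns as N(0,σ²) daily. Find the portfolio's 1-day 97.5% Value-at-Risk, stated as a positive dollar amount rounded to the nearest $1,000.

σ_p² = 0.45²·2.17² + 0.55²·2.41² + 2·-0.48·0.45·0.55·2.17·2.41 = 1.4679 (%²).
σ_p = √1.4679 = 1.212%.
At 97.5%, z = 1.960.
VaR = 1.960 × 1.212% = 2.376%; on $40,000,000 that is $950,400.

$950,000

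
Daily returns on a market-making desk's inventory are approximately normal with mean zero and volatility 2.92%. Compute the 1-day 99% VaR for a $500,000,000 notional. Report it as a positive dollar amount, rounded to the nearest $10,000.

At 99% one-sided, z = 2.326.
VaR = z·σ = 2.326 × 2.92% = 6.792%.
On $500,000,000: 0.06792 × $500,000,000 = $33,960,000.

$33,960,000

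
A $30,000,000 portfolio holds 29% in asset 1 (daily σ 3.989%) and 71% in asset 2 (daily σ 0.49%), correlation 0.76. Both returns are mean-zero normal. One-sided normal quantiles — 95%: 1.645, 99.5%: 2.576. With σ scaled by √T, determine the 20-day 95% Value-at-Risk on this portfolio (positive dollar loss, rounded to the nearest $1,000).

$3,176,000

σ_p = √(0.29²·3.989² + 0.71²·0.49² + 2·0.76·0.29·0.71·3.989·0.49) = 1.439%.
σ_{20d} = 1.439% × √20 = 6.435%.
VaR = 1.645 × 6.435% = 10.586%; on $30,000,000 that is $3,175,800.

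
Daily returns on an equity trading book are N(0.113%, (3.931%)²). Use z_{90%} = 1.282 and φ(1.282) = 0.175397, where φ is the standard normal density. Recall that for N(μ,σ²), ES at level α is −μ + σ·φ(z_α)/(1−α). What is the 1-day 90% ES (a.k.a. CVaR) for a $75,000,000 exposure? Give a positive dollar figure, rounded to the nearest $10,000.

Tail multiplier: φ(z)/(1−α) = 0.175397 / 0.1 = 1.754.
ES = −(0.113%) + 3.931% × 1.754 = 6.782%.
On $75,000,000: 0.06782 × $75,000,000 = $5,086,500.

$5,090,000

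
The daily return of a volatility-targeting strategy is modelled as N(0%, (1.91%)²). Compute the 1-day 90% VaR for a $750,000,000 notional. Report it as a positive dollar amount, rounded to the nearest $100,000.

At 90% one-sided, z = 1.282.
VaR = z·σ = 1.282 × 1.91% = 2.449%.
On $750,000,000: 0.02449 × $750,000,000 = $18,367,500.

$18,400,000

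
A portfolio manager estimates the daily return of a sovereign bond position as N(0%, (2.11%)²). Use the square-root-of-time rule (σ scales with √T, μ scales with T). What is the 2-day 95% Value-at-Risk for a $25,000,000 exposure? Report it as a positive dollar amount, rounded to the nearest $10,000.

$1,230,000

At 95%, z = 1.645.
σ_{2d} = 2.11% × √2 = 2.984%.
VaR = 1.645 × 2.984% = 4.909%.
On $25,000,000: 0.04909 × $25,000,000 = $1,227,250.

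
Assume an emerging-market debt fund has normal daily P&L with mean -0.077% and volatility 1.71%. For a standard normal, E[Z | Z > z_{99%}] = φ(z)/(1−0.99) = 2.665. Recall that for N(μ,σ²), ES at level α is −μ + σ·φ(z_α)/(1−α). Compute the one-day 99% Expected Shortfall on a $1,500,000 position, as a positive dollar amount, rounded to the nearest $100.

$69,500

ES = −(-0.077%) + 1.71% × 2.665 = 4.634%.
On $1,500,000: 0.04634 × $1,500,000 = $69,510.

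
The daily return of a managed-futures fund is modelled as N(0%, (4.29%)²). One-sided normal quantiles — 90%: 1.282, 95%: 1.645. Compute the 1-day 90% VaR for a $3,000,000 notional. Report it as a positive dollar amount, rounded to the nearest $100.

$165,000

VaR = z·σ = 1.282 × 4.29% = 5.500%.
On $3,000,000: 0.05500 × $3,000,000 = $165,000.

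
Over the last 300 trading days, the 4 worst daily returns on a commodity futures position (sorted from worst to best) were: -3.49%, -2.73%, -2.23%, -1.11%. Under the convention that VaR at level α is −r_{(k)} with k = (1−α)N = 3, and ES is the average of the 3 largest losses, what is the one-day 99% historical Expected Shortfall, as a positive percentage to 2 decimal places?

The 3 worst returns sum to -8.45%.
ES = −(-8.45%) / 3 = 2.8166…% ≈ 2.82%.

2.82%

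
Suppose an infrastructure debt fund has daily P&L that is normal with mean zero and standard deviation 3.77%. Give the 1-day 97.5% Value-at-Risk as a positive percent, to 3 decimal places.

7.389%

At 97.5% one-sided, z = 1.960.
VaR = z·σ = 1.960 × 3.77% = 7.389%.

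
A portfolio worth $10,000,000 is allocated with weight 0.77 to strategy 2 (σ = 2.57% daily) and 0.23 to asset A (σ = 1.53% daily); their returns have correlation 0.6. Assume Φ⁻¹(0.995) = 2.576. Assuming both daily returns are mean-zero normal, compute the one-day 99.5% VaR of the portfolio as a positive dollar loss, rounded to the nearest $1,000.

$569,000

σ_p² = 0.77²·2.57² + 0.23²·1.53² + 2·0.6·0.77·0.23·2.57·1.53 = 4.8755 (%²).
σ_p = √4.8755 = 2.208%.
VaR = 2.576 × 2.208% = 5.688%; on $10,000,000 that is $568,800.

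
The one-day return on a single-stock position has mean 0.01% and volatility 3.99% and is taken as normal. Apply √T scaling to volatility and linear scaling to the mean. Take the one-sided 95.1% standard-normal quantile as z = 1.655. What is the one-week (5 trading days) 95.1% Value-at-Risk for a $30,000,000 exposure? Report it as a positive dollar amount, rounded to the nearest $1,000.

σ_{5d} = 3.99% × √5 = 8.922%; μ_{5d} = 5 × 0.01% = 0.050%.
VaR = −(0.050%) + 1.655 × 8.922% = 14.716%.
On $30,000,000: 0.14716 × $30,000,000 = $4,414,800.

$4,415,000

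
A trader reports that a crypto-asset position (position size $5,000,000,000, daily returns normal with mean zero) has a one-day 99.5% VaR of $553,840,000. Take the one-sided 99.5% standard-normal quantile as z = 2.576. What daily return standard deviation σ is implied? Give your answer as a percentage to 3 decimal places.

VaR as a fraction: $553,840,000 / $5,000,000,000 = 11.077%.
σ = VaR / z = 11.077% / 2.576 = 4.300%.

4.300%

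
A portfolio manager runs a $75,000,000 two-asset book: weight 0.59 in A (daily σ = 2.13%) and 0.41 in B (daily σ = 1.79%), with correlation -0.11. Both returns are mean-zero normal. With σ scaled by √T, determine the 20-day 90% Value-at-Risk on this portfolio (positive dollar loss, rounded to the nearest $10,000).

σ_p = √(0.59²·2.13² + 0.41²·1.79² + 2·-0.11·0.59·0.41·2.13·1.79) = 1.384%.
σ_{20d} = 1.384% × √20 = 6.189%.
z(90%) = 1.282.
VaR = 1.282 × 6.189% = 7.934%; on $75,000,000 that is $5,950,500.

$5,950,000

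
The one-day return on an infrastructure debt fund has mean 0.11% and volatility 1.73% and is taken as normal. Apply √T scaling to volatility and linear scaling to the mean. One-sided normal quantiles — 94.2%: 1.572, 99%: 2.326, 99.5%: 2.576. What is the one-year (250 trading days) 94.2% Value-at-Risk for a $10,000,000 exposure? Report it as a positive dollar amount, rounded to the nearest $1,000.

σ_{250d} = 1.73% × √250 = 27.354%; μ_{250d} = 250 × 0.11% = 27.500%.
VaR = −(27.500%) + 1.572 × 27.354% = 15.500%.
On $10,000,000: 0.15500 × $10,000,000 = $1,550,000.

$1,550,000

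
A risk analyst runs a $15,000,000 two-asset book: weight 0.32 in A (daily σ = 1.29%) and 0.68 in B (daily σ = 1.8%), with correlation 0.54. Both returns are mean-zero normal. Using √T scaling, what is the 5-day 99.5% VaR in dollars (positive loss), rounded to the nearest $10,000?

$1,290,000

σ_p = √(0.32²·1.29² + 0.68²·1.8² + 2·0.54·0.32·0.68·1.29·1.8) = 1.488%.
σ_{5d} = 1.488% × √5 = 3.327%.
z(99.5%) = 2.576.
VaR = 2.576 × 3.327% = 8.570%; on $15,000,000 that is $1,285,500.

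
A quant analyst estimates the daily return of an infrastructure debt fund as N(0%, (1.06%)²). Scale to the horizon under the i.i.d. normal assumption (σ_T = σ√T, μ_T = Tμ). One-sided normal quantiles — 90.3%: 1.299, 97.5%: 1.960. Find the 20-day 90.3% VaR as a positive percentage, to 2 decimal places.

σ_{20d} = 1.06% × √20 = 4.740%.
VaR = 1.299 × 4.740% = 6.157%.

6.16%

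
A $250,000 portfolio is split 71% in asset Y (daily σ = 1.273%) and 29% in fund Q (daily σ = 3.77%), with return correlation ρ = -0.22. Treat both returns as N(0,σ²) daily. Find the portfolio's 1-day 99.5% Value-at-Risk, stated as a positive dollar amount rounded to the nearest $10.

$8,090

σ_p² = 0.71²·1.273² + 0.29²·3.77² + 2·-0.22·0.71·0.29·1.273·3.77 = 1.5774 (%²).
σ_p = √1.5774 = 1.256%.
At 99.5%, z = 2.576.
VaR = 2.576 × 1.256% = 3.235%; on $250,000 that is $8,087.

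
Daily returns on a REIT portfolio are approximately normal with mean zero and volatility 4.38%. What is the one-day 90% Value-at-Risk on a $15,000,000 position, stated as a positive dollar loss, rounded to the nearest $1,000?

At 90% one-sided, z = 1.282.
VaR = z·σ = 1.282 × 4.38% = 5.615%.
On $15,000,000: 0.05615 × $15,000,000 = $842,250.

$842,000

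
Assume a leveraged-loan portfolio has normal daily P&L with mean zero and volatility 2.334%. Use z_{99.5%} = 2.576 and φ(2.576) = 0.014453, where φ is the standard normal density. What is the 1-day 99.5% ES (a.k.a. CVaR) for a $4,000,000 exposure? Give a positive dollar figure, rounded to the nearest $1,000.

$270,000

Tail multiplier: φ(z)/(1−α) = 0.014453 / 0.005 = 2.891.
ES = 2.334% × 2.891 = 6.748%.
On $4,000,000: 0.06748 × $4,000,000 = $269,920.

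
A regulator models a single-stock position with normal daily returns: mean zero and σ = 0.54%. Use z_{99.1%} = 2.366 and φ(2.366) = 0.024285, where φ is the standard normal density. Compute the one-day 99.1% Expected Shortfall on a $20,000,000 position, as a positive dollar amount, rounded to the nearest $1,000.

$291,000

Tail multiplier: φ(z)/(1−α) = 0.024285 / 0.009 = 2.698.
ES = 0.54% × 2.698 = 1.457%.
On $20,000,000: 0.01457 × $20,000,000 = $291,400.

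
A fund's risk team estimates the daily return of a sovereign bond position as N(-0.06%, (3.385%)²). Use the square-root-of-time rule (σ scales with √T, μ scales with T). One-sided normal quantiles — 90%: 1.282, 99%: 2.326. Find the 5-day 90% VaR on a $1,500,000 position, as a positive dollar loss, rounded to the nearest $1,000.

σ_{5d} = 3.385% × √5 = 7.569%; μ_{5d} = 5 × -0.06% = -0.300%.
VaR = −(-0.300%) + 1.282 × 7.569% = 10.003%.
On $1,500,000: 0.10003 × $1,500,000 = $150,045.

$150,000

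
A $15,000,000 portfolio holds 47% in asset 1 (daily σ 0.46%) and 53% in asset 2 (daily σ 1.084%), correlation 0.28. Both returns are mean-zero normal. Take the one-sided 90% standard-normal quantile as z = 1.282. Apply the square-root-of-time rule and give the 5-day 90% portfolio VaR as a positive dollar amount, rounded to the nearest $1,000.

$287,000

σ_p = √(0.47²·0.46² + 0.53²·1.084² + 2·0.28·0.47·0.53·0.46·1.084) = 0.668%.
σ_{5d} = 0.668% × √5 = 1.494%.
VaR = 1.282 × 1.494% = 1.915%; on $15,000,000 that is $287,250.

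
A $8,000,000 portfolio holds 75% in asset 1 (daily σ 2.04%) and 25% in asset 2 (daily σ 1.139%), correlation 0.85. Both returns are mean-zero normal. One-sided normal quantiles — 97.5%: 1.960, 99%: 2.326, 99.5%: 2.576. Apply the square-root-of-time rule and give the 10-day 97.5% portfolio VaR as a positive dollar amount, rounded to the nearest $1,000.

$882,000

σ_p = √(0.75²·2.04² + 0.25²·1.139² + 2·0.85·0.75·0.25·2.04·1.139) = 1.778%.
σ_{10d} = 1.778% × √10 = 5.623%.
VaR = 1.960 × 5.623% = 11.021%; on $8,000,000 that is $881,680.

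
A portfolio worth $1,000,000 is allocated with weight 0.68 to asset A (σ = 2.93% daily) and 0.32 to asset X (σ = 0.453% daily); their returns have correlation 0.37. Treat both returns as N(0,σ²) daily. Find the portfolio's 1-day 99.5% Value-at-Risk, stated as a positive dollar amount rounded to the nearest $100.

$52,800

σ_p² = 0.68²·2.93² + 0.32²·0.453² + 2·0.37·0.68·0.32·2.93·0.453 = 4.2044 (%²).
σ_p = √4.2044 = 2.050%.
At 99.5%, z = 2.576.
VaR = 2.576 × 2.050% = 5.281%; on $1,000,000 that is $52,810.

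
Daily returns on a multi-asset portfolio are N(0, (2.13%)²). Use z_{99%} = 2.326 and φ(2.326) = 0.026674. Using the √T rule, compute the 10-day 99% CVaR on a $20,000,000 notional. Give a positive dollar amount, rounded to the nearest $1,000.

$3,593,000

σ_{10d} = 2.13% × √10 = 6.736%.
ES multiplier = φ(z)/(1−α) = 0.026674/0.01 = 2.667.
ES = 6.736% × 2.667 = 17.965%; on $20,000,000: $3,593,000.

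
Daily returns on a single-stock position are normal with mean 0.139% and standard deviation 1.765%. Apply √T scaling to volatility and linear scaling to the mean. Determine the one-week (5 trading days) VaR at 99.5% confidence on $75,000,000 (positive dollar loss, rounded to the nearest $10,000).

$7,100,000

At 99.5%, z = 2.576.
σ_{5d} = 1.765% × √5 = 3.947%; μ_{5d} = 5 × 0.139% = 0.695%.
VaR = −(0.695%) + 2.576 × 3.947% = 9.472%.
On $75,000,000: 0.09472 × $75,000,000 = $7,104,000.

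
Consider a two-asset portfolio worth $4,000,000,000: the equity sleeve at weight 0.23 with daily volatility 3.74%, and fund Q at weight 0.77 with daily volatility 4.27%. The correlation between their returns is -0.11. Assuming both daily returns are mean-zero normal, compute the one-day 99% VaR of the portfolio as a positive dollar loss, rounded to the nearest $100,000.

σ_p² = 0.23²·3.74² + 0.77²·4.27² + 2·-0.11·0.23·0.77·3.74·4.27 = 10.9280 (%²).
σ_p = √10.9280 = 3.306%.
At 99%, z = 2.326.
VaR = 2.326 × 3.306% = 7.690%; on $4,000,000,000 that is $307,600,000.

$307,600,000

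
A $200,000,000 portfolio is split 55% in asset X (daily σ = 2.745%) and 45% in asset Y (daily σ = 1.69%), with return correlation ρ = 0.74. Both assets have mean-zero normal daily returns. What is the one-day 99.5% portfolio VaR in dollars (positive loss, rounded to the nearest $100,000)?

$11,000,000

σ_p² = 0.55²·2.745² + 0.45²·1.69² + 2·0.74·0.55·0.45·2.745·1.69 = 4.5570 (%²).
σ_p = √4.5570 = 2.135%.
At 99.5%, z = 2.576.
VaR = 2.576 × 2.135% = 5.500%; on $200,000,000 that is $11,000,000.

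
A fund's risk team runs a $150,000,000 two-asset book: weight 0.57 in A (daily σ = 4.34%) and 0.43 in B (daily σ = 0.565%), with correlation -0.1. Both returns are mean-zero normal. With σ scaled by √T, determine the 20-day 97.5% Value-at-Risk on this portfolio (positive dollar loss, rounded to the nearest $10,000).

$32,360,000

σ_p = √(0.57²·4.34² + 0.43²·0.565² + 2·-0.1·0.57·0.43·4.34·0.565) = 2.461%.
σ_{20d} = 2.461% × √20 = 11.006%.
z(97.5%) = 1.960.
VaR = 1.960 × 11.006% = 21.572%; on $150,000,000 that is $32,358,000.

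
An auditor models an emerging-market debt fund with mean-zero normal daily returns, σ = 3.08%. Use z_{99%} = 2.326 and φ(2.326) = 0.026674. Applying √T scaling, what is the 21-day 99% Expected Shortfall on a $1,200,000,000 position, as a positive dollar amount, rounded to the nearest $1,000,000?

$452,000,000

σ_{21d} = 3.08% × √21 = 14.114%.
ES multiplier = φ(z)/(1−α) = 0.026674/0.01 = 2.667.
ES = 14.114% × 2.667 = 37.642%; on $1,200,000,000: $451,704,000.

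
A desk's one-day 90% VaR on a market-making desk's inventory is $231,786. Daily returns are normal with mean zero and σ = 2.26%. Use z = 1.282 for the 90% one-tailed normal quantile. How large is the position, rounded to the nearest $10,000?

VaR as a fraction of value: z·σ = 1.282 × 2.26% = 2.89732%.
Position = $231,786 / 0.0289732 = $8,000,014.

$8,000,000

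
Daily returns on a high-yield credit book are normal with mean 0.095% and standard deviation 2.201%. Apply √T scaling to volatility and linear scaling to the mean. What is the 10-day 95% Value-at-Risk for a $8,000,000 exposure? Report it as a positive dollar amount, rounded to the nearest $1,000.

$840,000

At 95%, z = 1.645.
σ_{10d} = 2.201% × √10 = 6.960%; μ_{10d} = 10 × 0.095% = 0.950%.
VaR = −(0.950%) + 1.645 × 6.960% = 10.499%.
On $8,000,000: 0.10499 × $8,000,000 = $839,920.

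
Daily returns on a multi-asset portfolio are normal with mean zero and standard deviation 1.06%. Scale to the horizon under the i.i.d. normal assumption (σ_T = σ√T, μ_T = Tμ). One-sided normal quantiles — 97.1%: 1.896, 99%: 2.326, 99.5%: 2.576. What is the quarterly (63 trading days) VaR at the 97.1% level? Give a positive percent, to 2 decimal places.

σ_{63d} = 1.06% × √63 = 8.413%.
VaR = 1.896 × 8.413% = 15.951%.

15.95%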